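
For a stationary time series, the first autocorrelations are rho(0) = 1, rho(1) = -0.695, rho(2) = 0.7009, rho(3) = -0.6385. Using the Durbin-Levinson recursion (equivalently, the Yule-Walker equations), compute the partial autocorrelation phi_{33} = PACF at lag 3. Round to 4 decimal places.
\phi_{33} = -0.1500

The PACF at lag k is phi_{kk}, the last component of the solution
to the Yule-Walker system G_k phi = r_k where
  (G_k)_{ij} = rho(|i - j|), (r_k)_i = rho(i), i,j = 1..k.
Equivalently, Durbin-Levinson gives phi_{kk} iteratively:
  phi_{11} = rho(1)
  phi_{kk} = [rho(k) - sum_{j=1..k-1} phi_{k-1,j} rho(k-j)]
            / [1 - sum_{j=1..k-1} phi_{k-1,j} rho(j)],
  phi_{k,j} = phi_{k-1,j} - phi_{kk} phi_{k-1,k-j},  j = 1..k-1.
Step k = 1:
  phi_11 = rho(1) = -0.695.
Step k = 2:
  phi_22 = [rho(2) - phi_11 rho(1)] / [1 - phi_11 rho(1)] = [0.7009 - (-0.695)(-0.695)] / [1 - (-0.695)(-0.695)]
         = 0.217875 / 0.516975 = 0.421442.
  Update: phi_21 = phi_11 - phi_22 phi_11 = -0.695 - (0.421442)(-0.695) = -0.402098.
Step k = 3:
  phi_33 = [rho(3) - phi_21 rho(2) - phi_22 rho(1)] / [1 - phi_21 rho(1) - phi_22 rho(2)]
    numerator   = -0.6385 - (-0.402098)(0.7009) - (0.421442)(-0.695) = -0.06376745
    denominator = 1 - (-0.402098)(-0.695) - (0.421442)(0.7009) = 0.42515331
  phi_33 = -0.06376745 / 0.42515331 = -0.15.
Therefore phi_{33} = -0.1500.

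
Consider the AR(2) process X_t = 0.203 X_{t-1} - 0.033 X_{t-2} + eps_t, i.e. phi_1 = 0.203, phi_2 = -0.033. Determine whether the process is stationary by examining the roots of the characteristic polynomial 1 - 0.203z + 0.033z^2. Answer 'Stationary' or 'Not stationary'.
\text{Stationary}

The AR(p) characteristic polynomial is P(z) = 1 - 0.203z + 0.033z^2.
Stationarity requires all roots to lie outside the unit circle, i.e. |z| > 1 for every root.
Set 1 + (-0.203) z + (0.033) z^2 = 0, i.e. a z^2 + b z + c = 0 with a = 0.033, b = -0.203, c = 1.
Discriminant D = b^2 - 4ac = (-0.203)^2 - 4*(0.033)*1 = 0.041209 - (0.132) = -0.090791.
D < 0, so the roots are the complex-conjugate pair z = (-b +/- i sqrt(-D)) / (2a) = 3.0758 +/- 4.5654i.
For a conjugate pair |z|^2 = z * conj(z) = (product of roots) = c/a = 1/(0.033) = 30.30303, so |z| = sqrt(30.30303) = 5.5048 for both roots.
Moduli of all roots: 5.5048, 5.5048.
All moduli strictly greater than 1? Yes.
Verdict: Stationary.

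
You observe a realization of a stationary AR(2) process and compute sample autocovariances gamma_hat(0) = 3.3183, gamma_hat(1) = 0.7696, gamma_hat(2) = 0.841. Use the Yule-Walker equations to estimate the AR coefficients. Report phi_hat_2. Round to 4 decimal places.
\hat\phi_{2} = 0.2110

The Yule-Walker equations for an AR(p) process read, in matrix form,
  Gamma_p phi = r_p,   with   (Gamma_p)_{ij} = gamma(|i - j|),
                       (r_p)_i = gamma(i),   i,j = 1..p.
Substitute the sample gammas (Toeplitz matrix and right-hand side of size 2):
  Gamma_p = [[3.3183, 0.7696], [0.7696, 3.3183]]
  r_p     = [0.7696, 0.841]
Written out:
  3.3183 phi_1 + 0.7696 phi_2 = 0.7696
  0.7696 phi_1 + 3.3183 phi_2 = 0.841
Solve by Cramer's rule:
  det = gamma(0)^2 - gamma(1)^2 = (3.3183)^2 - (0.7696)^2 = 11.01111489 - 0.59228416 = 10.41883073
  phi_hat_1 = [gamma(1) gamma(0) - gamma(1) gamma(2)] / det = [(0.7696)(3.3183) - (0.7696)(0.841)] / 10.41883073 = 1.90653008 / 10.41883073 = 0.183
  phi_hat_2 = [gamma(0) gamma(2) - gamma(1)^2] / det = [(3.3183)(0.841) - (0.7696)^2] / 10.41883073 = 2.19840614 / 10.41883073 = 0.211
So phi_hat = [0.1830, 0.2110].
Therefore phi_hat_2 = 0.2110.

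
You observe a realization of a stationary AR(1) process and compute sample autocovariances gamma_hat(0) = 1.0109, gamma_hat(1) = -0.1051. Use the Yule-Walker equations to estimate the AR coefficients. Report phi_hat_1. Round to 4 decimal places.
\hat\phi_{1} = -0.1040

The Yule-Walker equations for an AR(p) process read, in matrix form,
  Gamma_p phi = r_p,   with   (Gamma_p)_{ij} = gamma(|i - j|),
                       (r_p)_i = gamma(i),   i,j = 1..p.
Substitute the sample gammas (Toeplitz matrix and right-hand side of size 1):
  Gamma_p = [[1.0109]]
  r_p     = [-0.1051]
With p = 1 this is the single equation gamma(0) phi_1 = gamma(1):
  phi_hat_1 = gamma(1) / gamma(0) = -0.1051 / 1.0109 = -0.1040.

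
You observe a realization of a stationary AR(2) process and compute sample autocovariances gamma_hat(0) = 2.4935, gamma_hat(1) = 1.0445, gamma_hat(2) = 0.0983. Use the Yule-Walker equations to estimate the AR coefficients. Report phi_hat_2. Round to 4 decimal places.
\hat\phi_{2} = -0.1650

The Yule-Walker equations for an AR(p) process read, in matrix form,
  Gamma_p phi = r_p,   with   (Gamma_p)_{ij} = gamma(|i - j|),
                       (r_p)_i = gamma(i),   i,j = 1..p.
Substitute the sample gammas (Toeplitz matrix and right-hand side of size 2):
  Gamma_p = [[2.4935, 1.0445], [1.0445, 2.4935]]
  r_p     = [1.0445, 0.0983]
Written out:
  2.4935 phi_1 + 1.0445 phi_2 = 1.0445
  1.0445 phi_1 + 2.4935 phi_2 = 0.0983
Solve by Cramer's rule:
  det = gamma(0)^2 - gamma(1)^2 = (2.4935)^2 - (1.0445)^2 = 6.21754225 - 1.09098025 = 5.126562
  phi_hat_1 = [gamma(1) gamma(0) - gamma(1) gamma(2)] / det = [(1.0445)(2.4935) - (1.0445)(0.0983)] / 5.126562 = 2.5017864 / 5.126562 = 0.488
  phi_hat_2 = [gamma(0) gamma(2) - gamma(1)^2] / det = [(2.4935)(0.0983) - (1.0445)^2] / 5.126562 = -0.8458692 / 5.126562 = -0.165
So phi_hat = [0.4880, -0.1650].
Therefore phi_hat_2 = -0.1650.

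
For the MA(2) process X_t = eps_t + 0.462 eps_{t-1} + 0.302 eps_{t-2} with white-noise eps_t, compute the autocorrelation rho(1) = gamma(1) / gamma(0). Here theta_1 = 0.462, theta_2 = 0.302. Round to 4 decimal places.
\rho(1) = 0.4611

For an MA(q) process with theta_0 = 1, the autocovariance is
  gamma(k) = sigma^2 * sum_{i=0..q-k} theta_i * theta_{i+k},
and rho(k) = gamma(k) / gamma(0). Sigma^2 cancels.
  numerator   = (1)*(0.462) + (0.462)*(0.302) = 0.601524.
  denominator = (1)^2 + (0.462)^2 + (0.302)^2 = 1.304648.
  rho(1) = 0.601524 / 1.304648 = 0.4611.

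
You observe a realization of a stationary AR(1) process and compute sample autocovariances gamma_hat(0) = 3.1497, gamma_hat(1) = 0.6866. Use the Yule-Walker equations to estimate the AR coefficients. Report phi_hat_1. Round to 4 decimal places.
\hat\phi_{1} = 0.2180

The Yule-Walker equations for an AR(p) process read, in matrix form,
  Gamma_p phi = r_p,   with   (Gamma_p)_{ij} = gamma(|i - j|),
                       (r_p)_i = gamma(i),   i,j = 1..p.
Substitute the sample gammas (Toeplitz matrix and right-hand side of size 1):
  Gamma_p = [[3.1497]]
  r_p     = [0.6866]
With p = 1 this is the single equation gamma(0) phi_1 = gamma(1):
  phi_hat_1 = gamma(1) / gamma(0) = 0.6866 / 3.1497 = 0.2180.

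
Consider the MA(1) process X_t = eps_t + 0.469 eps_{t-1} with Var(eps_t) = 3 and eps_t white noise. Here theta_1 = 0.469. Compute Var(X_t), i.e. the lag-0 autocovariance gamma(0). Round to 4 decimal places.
\gamma(0) = 3.6599

For an MA(q) process X_t = eps_t + sum_i theta_i eps_{t-i} with
Var(eps_t) = sigma^2, the variance is
  gamma(0) = sigma^2 * (1 + sum_i theta_i^2).
  sum_i theta_i^2 = (0.469)^2 = 0.219961.
  gamma(0) = 3 * (1 + 0.219961) = 3 * 1.219961 = 3.659883, which rounds to 3.6599.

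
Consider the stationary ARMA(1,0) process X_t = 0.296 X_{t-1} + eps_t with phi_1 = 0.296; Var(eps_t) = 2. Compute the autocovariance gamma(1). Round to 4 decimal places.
\gamma(1) = 0.6488

Multiply the model equation by X_{t-k} and take expectations. With theta_0 = psi_0 = 1 and psi_j the MA(infinity) weights, this gives
  gamma(k) - sum_i phi_i gamma(k-i) = c_k,
  c_k = sigma^2 * sum_{j=k..q} theta_j psi_{j-k}   (c_k = 0 for k > q),
using gamma(-m) = gamma(m).
Pure AR (q = 0): c_0 = sigma^2 = 2, c_k = 0 for k >= 1.
Equations for k = 0 and k = 1 (AR order 1):
  gamma(0) = phi_1 gamma(1) + c_0
  gamma(1) = phi_1 gamma(0) + c_1
Substituting the second into the first: gamma(0) (1 - phi_1^2) = c_0 + phi_1 c_1, so
  gamma(0) = c_0 / (1 - phi_1^2) = 2 / (1 - (0.296)^2) = 2 / 0.912384 = 2.192059.
  gamma(1) = phi_1 gamma(0) = (0.296)(2.192059) = 0.64885.
Therefore gamma(1) = 0.6488 (to 4 decimal places).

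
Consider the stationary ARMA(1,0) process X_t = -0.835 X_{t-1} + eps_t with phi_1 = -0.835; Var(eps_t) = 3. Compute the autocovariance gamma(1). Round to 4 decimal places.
\gamma(1) = -8.2735

Multiply the model equation by X_{t-k} and take expectations. With theta_0 = psi_0 = 1 and psi_j the MA(infinity) weights, this gives
  gamma(k) - sum_i phi_i gamma(k-i) = c_k,
  c_k = sigma^2 * sum_{j=k..q} theta_j psi_{j-k}   (c_k = 0 for k > q),
using gamma(-m) = gamma(m).
Pure AR (q = 0): c_0 = sigma^2 = 3, c_k = 0 for k >= 1.
Equations for k = 0 and k = 1 (AR order 1):
  gamma(0) = phi_1 gamma(1) + c_0
  gamma(1) = phi_1 gamma(0) + c_1
Substituting the second into the first: gamma(0) (1 - phi_1^2) = c_0 + phi_1 c_1, so
  gamma(0) = c_0 / (1 - phi_1^2) = 3 / (1 - (-0.835)^2) = 3 / 0.302775 = 9.908348.
  gamma(1) = phi_1 gamma(0) = (-0.835)(9.908348) = -8.27347.
Therefore gamma(1) = -8.2735 (to 4 decimal places).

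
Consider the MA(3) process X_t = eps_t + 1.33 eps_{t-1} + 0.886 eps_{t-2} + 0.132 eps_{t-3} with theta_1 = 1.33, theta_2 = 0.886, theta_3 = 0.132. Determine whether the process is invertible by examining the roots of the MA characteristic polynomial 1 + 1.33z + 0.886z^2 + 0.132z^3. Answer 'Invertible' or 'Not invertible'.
\text{Invertible}

The MA(q) characteristic polynomial is P(z) = 1 + 1.33z + 0.886z^2 + 0.132z^3.
Invertibility requires all roots to lie outside the unit circle, i.e. |z| > 1 for every root.
Degree 3: look for a simple real root z0 first, then factor out (1 - z/z0) and solve the remaining quadratic.
Testing z0 = -5: P(-5) = 1 + (1.33)(-5) + (0.886)(-5)^2 + (0.132)(-5)^3
  = 1 + (-6.65) + (22.15) + (-16.5) = 0.  So z_0 = -5 is a root, |z_0| = 5.
Divide out the factor (1 + 0.2 z) = (1 - z/z0) (since 1/z0 = -0.2):
  P(z) = (1 + 0.2 z)(1 + (1.13) z + (0.66) z^2)
  [check: z-coef 1.13 - (-0.2) = 1.33; z^2-coef 0.66 - (-0.2)(1.13) = 0.886; z^3-coef -(-0.2)(0.66) = 0.132.]
Remaining roots from the quadratic factor 1 + (1.13) z + (0.66) z^2:
  Set 1 + (1.13) z + (0.66) z^2 = 0, i.e. a z^2 + b z + c = 0 with a = 0.66, b = 1.13, c = 1.
  Discriminant D = b^2 - 4ac = (1.13)^2 - 4*(0.66)*1 = 1.2769 - (2.64) = -1.3631.
  D < 0, so the roots are the complex-conjugate pair z = (-b +/- i sqrt(-D)) / (2a) = -0.8561 +/- 0.8845i.
  For a conjugate pair |z|^2 = z * conj(z) = (product of roots) = c/a = 1/(0.66) = 1.515152, so |z| = sqrt(1.515152) = 1.2309 for both roots.
Moduli of all roots: 5.0000, 1.2309, 1.2309.
All moduli strictly greater than 1? Yes.
Verdict: Invertible.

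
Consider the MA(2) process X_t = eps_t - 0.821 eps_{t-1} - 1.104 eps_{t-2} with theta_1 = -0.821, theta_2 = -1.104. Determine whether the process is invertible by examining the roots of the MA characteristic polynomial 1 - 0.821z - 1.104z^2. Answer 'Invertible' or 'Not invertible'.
\text{Not invertible}

The MA(q) characteristic polynomial is P(z) = 1 - 0.821z - 1.104z^2.
Invertibility requires all roots to lie outside the unit circle, i.e. |z| > 1 for every root.
Set 1 + (-0.821) z + (-1.104) z^2 = 0, i.e. a z^2 + b z + c = 0 with a = -1.104, b = -0.821, c = 1.
Discriminant D = b^2 - 4ac = (-0.821)^2 - 4*(-1.104)*1 = 0.674041 - (-4.416) = 5.090041.
D >= 0, so the roots are real: z = (-b +/- sqrt(D)) / (2a) = (0.821 +/- 2.256112) / (-2.208).
  z_1 = (0.821 + 2.256112) / (-2.208) = -1.3936,   |z_1| = 1.3936.
  z_2 = (0.821 - 2.256112) / (-2.208) = 0.65,   |z_2| = 0.65.
Moduli of all roots: 1.3936, 0.6500.
All moduli strictly greater than 1? No.
Verdict: Not invertible.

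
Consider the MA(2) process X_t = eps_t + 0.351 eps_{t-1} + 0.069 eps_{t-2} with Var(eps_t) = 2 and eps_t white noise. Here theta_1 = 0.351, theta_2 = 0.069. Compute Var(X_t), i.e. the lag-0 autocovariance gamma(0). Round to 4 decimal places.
\gamma(0) = 2.2559

For an MA(q) process X_t = eps_t + sum_i theta_i eps_{t-i} with
Var(eps_t) = sigma^2, the variance is
  gamma(0) = sigma^2 * (1 + sum_i theta_i^2).
  sum_i theta_i^2 = (0.351)^2 + (0.069)^2 = 0.123201 + 0.004761 = 0.127962.
  gamma(0) = 2 * (1 + 0.127962) = 2 * 1.127962 = 2.255924, which rounds to 2.2559.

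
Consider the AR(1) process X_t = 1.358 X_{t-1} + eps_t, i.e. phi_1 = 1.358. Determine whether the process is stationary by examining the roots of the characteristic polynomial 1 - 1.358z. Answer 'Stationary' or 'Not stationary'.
\text{Not stationary}

The AR(p) characteristic polynomial is P(z) = 1 - 1.358z.
Stationarity requires all roots to lie outside the unit circle, i.e. |z| > 1 for every root.
This is linear in z: 1 + (-1.358) z = 0  =>  z = -1/(-1.358) = 0.736377,  |z| = 0.736377.
Moduli of all roots: 0.7364.
All moduli strictly greater than 1? No.
Verdict: Not stationary.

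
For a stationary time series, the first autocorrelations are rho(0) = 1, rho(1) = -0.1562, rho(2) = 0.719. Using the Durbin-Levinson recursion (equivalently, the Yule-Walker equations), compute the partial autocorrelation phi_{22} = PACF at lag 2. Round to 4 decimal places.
\phi_{22} = 0.7120

The PACF at lag k is phi_{kk}, the last component of the solution
to the Yule-Walker system G_k phi = r_k where
  (G_k)_{ij} = rho(|i - j|), (r_k)_i = rho(i), i,j = 1..k.
Equivalently, Durbin-Levinson gives phi_{kk} iteratively:
  phi_{11} = rho(1)
  phi_{kk} = [rho(k) - sum_{j=1..k-1} phi_{k-1,j} rho(k-j)]
            / [1 - sum_{j=1..k-1} phi_{k-1,j} rho(j)],
  phi_{k,j} = phi_{k-1,j} - phi_{kk} phi_{k-1,k-j},  j = 1..k-1.
Step k = 1:
  phi_11 = rho(1) = -0.1562.
Step k = 2:
  phi_22 = [rho(2) - phi_11 rho(1)] / [1 - phi_11 rho(1)] = [0.719 - (-0.1562)(-0.1562)] / [1 - (-0.1562)(-0.1562)]
         = 0.69460156 / 0.97560156 = 0.712.
Therefore phi_{22} = 0.7120.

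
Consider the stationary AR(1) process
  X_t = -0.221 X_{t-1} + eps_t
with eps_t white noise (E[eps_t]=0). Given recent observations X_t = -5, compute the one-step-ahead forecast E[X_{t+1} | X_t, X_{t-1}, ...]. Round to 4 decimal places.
E[X_{t+1} \mid \mathcal F_t] = 1.1050

For an AR(p) model X_t = c + sum_i phi_i X_{t-i} + eps_t, the
one-step-ahead conditional mean is
  E[X_{t+1} | X_t, ...] = c + sum_i phi_i X_{t+1-i}.
Substitute known values:
  E[X_{t+1} | ...] = (-0.221) * (-5)
                   = 1.1050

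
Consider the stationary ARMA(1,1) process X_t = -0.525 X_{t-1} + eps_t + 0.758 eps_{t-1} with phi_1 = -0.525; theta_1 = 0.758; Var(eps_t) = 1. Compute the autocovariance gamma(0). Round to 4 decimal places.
\gamma(0) = 1.0749

Multiply the model equation by X_{t-k} and take expectations. With theta_0 = psi_0 = 1 and psi_j the MA(infinity) weights, this gives
  gamma(k) - sum_i phi_i gamma(k-i) = c_k,
  c_k = sigma^2 * sum_{j=k..q} theta_j psi_{j-k}   (c_k = 0 for k > q),
using gamma(-m) = gamma(m).
psi-weights needed (psi_j = theta_j + sum_i phi_i psi_{j-i}):
  psi_1 = theta_1 + phi_1 = 0.758 + (-0.525) = 0.233
Right-hand sides:
  c_0 = sigma^2 (1 + theta_1 psi_1) = 1 * (1 + (0.758)(0.233)) = 1 * 1.176614 = 1.176614
  c_1 = sigma^2 theta_1 = 1 * (0.758) = 0.758
  c_2 = 0
Equations for k = 0 and k = 1 (AR order 1):
  gamma(0) = phi_1 gamma(1) + c_0
  gamma(1) = phi_1 gamma(0) + c_1
Substituting the second into the first: gamma(0) (1 - phi_1^2) = c_0 + phi_1 c_1, so
  gamma(0) = (c_0 + phi_1 c_1) / (1 - phi_1^2) = (1.176614 + (-0.525)(0.758)) / (1 - (-0.525)^2) = 0.778664 / 0.724375 = 1.074946.
Therefore gamma(0) = 1.0749 (to 4 decimal places).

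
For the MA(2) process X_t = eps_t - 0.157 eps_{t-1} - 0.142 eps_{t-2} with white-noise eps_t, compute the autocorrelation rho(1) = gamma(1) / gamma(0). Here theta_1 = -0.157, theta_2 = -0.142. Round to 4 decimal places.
\rho(1) = -0.1289

For an MA(q) process with theta_0 = 1, the autocovariance is
  gamma(k) = sigma^2 * sum_{i=0..q-k} theta_i * theta_{i+k},
and rho(k) = gamma(k) / gamma(0). Sigma^2 cancels.
  numerator   = (1)*(-0.157) + (-0.157)*(-0.142) = -0.134706.
  denominator = (1)^2 + (-0.157)^2 + (-0.142)^2 = 1.044813.
  rho(1) = -0.134706 / 1.044813 = -0.1289.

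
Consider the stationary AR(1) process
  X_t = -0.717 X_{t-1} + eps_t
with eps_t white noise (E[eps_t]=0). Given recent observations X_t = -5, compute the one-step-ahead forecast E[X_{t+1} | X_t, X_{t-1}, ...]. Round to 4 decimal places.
E[X_{t+1} \mid \mathcal F_t] = 3.5850

For an AR(p) model X_t = c + sum_i phi_i X_{t-i} + eps_t, the
one-step-ahead conditional mean is
  E[X_{t+1} | X_t, ...] = c + sum_i phi_i X_{t+1-i}.
Substitute known values:
  E[X_{t+1} | ...] = (-0.717) * (-5)
                   = 3.5850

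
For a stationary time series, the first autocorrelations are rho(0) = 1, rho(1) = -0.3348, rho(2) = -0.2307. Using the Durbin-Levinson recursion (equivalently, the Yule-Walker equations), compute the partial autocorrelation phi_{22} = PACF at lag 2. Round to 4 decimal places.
\phi_{22} = -0.3861

The PACF at lag k is phi_{kk}, the last component of the solution
to the Yule-Walker system G_k phi = r_k where
  (G_k)_{ij} = rho(|i - j|), (r_k)_i = rho(i), i,j = 1..k.
Equivalently, Durbin-Levinson gives phi_{kk} iteratively:
  phi_{11} = rho(1)
  phi_{kk} = [rho(k) - sum_{j=1..k-1} phi_{k-1,j} rho(k-j)]
            / [1 - sum_{j=1..k-1} phi_{k-1,j} rho(j)],
  phi_{k,j} = phi_{k-1,j} - phi_{kk} phi_{k-1,k-j},  j = 1..k-1.
Step k = 1:
  phi_11 = rho(1) = -0.3348.
Step k = 2:
  phi_22 = [rho(2) - phi_11 rho(1)] / [1 - phi_11 rho(1)] = [-0.2307 - (-0.3348)(-0.3348)] / [1 - (-0.3348)(-0.3348)]
         = -0.34279104 / 0.88790896 = -0.3861.
Therefore phi_{22} = -0.3861.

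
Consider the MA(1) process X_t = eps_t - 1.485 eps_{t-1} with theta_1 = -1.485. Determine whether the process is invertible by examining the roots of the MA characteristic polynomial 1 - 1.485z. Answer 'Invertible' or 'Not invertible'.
\text{Not invertible}

The MA(q) characteristic polynomial is P(z) = 1 - 1.485z.
Invertibility requires all roots to lie outside the unit circle, i.e. |z| > 1 for every root.
This is linear in z: 1 + (-1.485) z = 0  =>  z = -1/(-1.485) = 0.673401,  |z| = 0.673401.
Moduli of all roots: 0.6734.
All moduli strictly greater than 1? No.
Verdict: Not invertible.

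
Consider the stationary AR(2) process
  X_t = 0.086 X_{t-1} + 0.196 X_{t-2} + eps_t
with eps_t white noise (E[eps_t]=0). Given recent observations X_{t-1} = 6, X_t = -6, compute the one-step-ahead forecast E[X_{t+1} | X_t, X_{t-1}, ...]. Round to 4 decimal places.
E[X_{t+1} \mid \mathcal F_t] = 0.6600

For an AR(p) model X_t = c + sum_i phi_i X_{t-i} + eps_t, the
one-step-ahead conditional mean is
  E[X_{t+1} | X_t, ...] = c + sum_i phi_i X_{t+1-i}.
Substitute known values:
  E[X_{t+1} | ...] = (0.086) * (-6) + (0.196) * (6)
                   = 0.6600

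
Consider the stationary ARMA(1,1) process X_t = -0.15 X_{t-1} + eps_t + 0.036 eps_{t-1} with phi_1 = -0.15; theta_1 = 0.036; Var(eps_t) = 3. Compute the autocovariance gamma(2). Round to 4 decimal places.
\gamma(2) = 0.0522

Multiply the model equation by X_{t-k} and take expectations. With theta_0 = psi_0 = 1 and psi_j the MA(infinity) weights, this gives
  gamma(k) - sum_i phi_i gamma(k-i) = c_k,
  c_k = sigma^2 * sum_{j=k..q} theta_j psi_{j-k}   (c_k = 0 for k > q),
using gamma(-m) = gamma(m).
psi-weights needed (psi_j = theta_j + sum_i phi_i psi_{j-i}):
  psi_1 = theta_1 + phi_1 = 0.036 + (-0.15) = -0.114
Right-hand sides:
  c_0 = sigma^2 (1 + theta_1 psi_1) = 3 * (1 + (0.036)(-0.114)) = 3 * 0.995896 = 2.987688
  c_1 = sigma^2 theta_1 = 3 * (0.036) = 0.108
  c_2 = 0
Equations for k = 0 and k = 1 (AR order 1):
  gamma(0) = phi_1 gamma(1) + c_0
  gamma(1) = phi_1 gamma(0) + c_1
Substituting the second into the first: gamma(0) (1 - phi_1^2) = c_0 + phi_1 c_1, so
  gamma(0) = (c_0 + phi_1 c_1) / (1 - phi_1^2) = (2.987688 + (-0.15)(0.108)) / (1 - (-0.15)^2) = 2.971488 / 0.9775 = 3.039885.
  gamma(1) = phi_1 gamma(0) + c_1 = (-0.15)(3.039885) + (0.108) = -0.347983.
For k = 2 (> q): gamma(2) = phi_1 gamma(1) = (-0.15)(-0.347983) = 0.052197.
Therefore gamma(2) = 0.0522 (to 4 decimal places).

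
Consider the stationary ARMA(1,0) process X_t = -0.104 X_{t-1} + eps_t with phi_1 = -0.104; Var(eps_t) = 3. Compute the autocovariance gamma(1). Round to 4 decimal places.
\gamma(1) = -0.3154

Multiply the model equation by X_{t-k} and take expectations. With theta_0 = psi_0 = 1 and psi_j the MA(infinity) weights, this gives
  gamma(k) - sum_i phi_i gamma(k-i) = c_k,
  c_k = sigma^2 * sum_{j=k..q} theta_j psi_{j-k}   (c_k = 0 for k > q),
using gamma(-m) = gamma(m).
Pure AR (q = 0): c_0 = sigma^2 = 3, c_k = 0 for k >= 1.
Equations for k = 0 and k = 1 (AR order 1):
  gamma(0) = phi_1 gamma(1) + c_0
  gamma(1) = phi_1 gamma(0) + c_1
Substituting the second into the first: gamma(0) (1 - phi_1^2) = c_0 + phi_1 c_1, so
  gamma(0) = c_0 / (1 - phi_1^2) = 3 / (1 - (-0.104)^2) = 3 / 0.989184 = 3.032803.
  gamma(1) = phi_1 gamma(0) = (-0.104)(3.032803) = -0.315411.
Therefore gamma(1) = -0.3154 (to 4 decimal places).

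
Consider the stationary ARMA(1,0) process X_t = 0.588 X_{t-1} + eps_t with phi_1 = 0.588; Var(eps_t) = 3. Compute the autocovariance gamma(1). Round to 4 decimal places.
\gamma(1) = 2.6962

Multiply the model equation by X_{t-k} and take expectations. With theta_0 = psi_0 = 1 and psi_j the MA(infinity) weights, this gives
  gamma(k) - sum_i phi_i gamma(k-i) = c_k,
  c_k = sigma^2 * sum_{j=k..q} theta_j psi_{j-k}   (c_k = 0 for k > q),
using gamma(-m) = gamma(m).
Pure AR (q = 0): c_0 = sigma^2 = 3, c_k = 0 for k >= 1.
Equations for k = 0 and k = 1 (AR order 1):
  gamma(0) = phi_1 gamma(1) + c_0
  gamma(1) = phi_1 gamma(0) + c_1
Substituting the second into the first: gamma(0) (1 - phi_1^2) = c_0 + phi_1 c_1, so
  gamma(0) = c_0 / (1 - phi_1^2) = 3 / (1 - (0.588)^2) = 3 / 0.654256 = 4.585361.
  gamma(1) = phi_1 gamma(0) = (0.588)(4.585361) = 2.696192.
Therefore gamma(1) = 2.6962 (to 4 decimal places).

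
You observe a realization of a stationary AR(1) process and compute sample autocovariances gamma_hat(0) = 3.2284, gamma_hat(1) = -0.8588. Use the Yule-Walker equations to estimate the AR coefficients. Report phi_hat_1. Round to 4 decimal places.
\hat\phi_{1} = -0.2660

The Yule-Walker equations for an AR(p) process read, in matrix form,
  Gamma_p phi = r_p,   with   (Gamma_p)_{ij} = gamma(|i - j|),
                       (r_p)_i = gamma(i),   i,j = 1..p.
Substitute the sample gammas (Toeplitz matrix and right-hand side of size 1):
  Gamma_p = [[3.2284]]
  r_p     = [-0.8588]
With p = 1 this is the single equation gamma(0) phi_1 = gamma(1):
  phi_hat_1 = gamma(1) / gamma(0) = -0.8588 / 3.2284 = -0.2660.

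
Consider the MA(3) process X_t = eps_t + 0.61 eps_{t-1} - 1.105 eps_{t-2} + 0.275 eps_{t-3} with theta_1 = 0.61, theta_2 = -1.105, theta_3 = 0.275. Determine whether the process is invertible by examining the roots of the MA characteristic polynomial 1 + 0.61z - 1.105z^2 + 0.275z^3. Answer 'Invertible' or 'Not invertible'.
\text{Not invertible}

The MA(q) characteristic polynomial is P(z) = 1 + 0.61z - 1.105z^2 + 0.275z^3.
Invertibility requires all roots to lie outside the unit circle, i.e. |z| > 1 for every root.
Degree 3: look for a simple real root z0 first, then factor out (1 - z/z0) and solve the remaining quadratic.
Testing z0 = 2: P(2) = 1 + (0.61)(2) + (-1.105)(2)^2 + (0.275)(2)^3
  = 1 + (1.22) + (-4.42) + (2.2) = 0.  So z_0 = 2 is a root, |z_0| = 2.
Divide out the factor (1 - 0.5 z) = (1 - z/z0) (since 1/z0 = 0.5):
  P(z) = (1 - 0.5 z)(1 + (1.11) z + (-0.55) z^2)
  [check: z-coef 1.11 - (0.5) = 0.61; z^2-coef -0.55 - (0.5)(1.11) = -1.105; z^3-coef -(0.5)(-0.55) = 0.275.]
Remaining roots from the quadratic factor 1 + (1.11) z + (-0.55) z^2:
  Set 1 + (1.11) z + (-0.55) z^2 = 0, i.e. a z^2 + b z + c = 0 with a = -0.55, b = 1.11, c = 1.
  Discriminant D = b^2 - 4ac = (1.11)^2 - 4*(-0.55)*1 = 1.2321 - (-2.2) = 3.4321.
  D >= 0, so the roots are real: z = (-b +/- sqrt(D)) / (2a) = (-1.11 +/- 1.852593) / (-1.1).
    z_1 = (-1.11 + 1.852593) / (-1.1) = -0.6751,   |z_1| = 0.6751.
    z_2 = (-1.11 - 1.852593) / (-1.1) = 2.6933,   |z_2| = 2.6933.
Moduli of all roots: 2.0000, 0.6751, 2.6933.
All moduli strictly greater than 1? No.
Verdict: Not invertible.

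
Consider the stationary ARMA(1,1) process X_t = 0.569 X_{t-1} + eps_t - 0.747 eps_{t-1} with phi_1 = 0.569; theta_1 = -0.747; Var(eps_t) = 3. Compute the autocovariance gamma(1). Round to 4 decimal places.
\gamma(1) = -0.4540

Multiply the model equation by X_{t-k} and take expectations. With theta_0 = psi_0 = 1 and psi_j the MA(infinity) weights, this gives
  gamma(k) - sum_i phi_i gamma(k-i) = c_k,
  c_k = sigma^2 * sum_{j=k..q} theta_j psi_{j-k}   (c_k = 0 for k > q),
using gamma(-m) = gamma(m).
psi-weights needed (psi_j = theta_j + sum_i phi_i psi_{j-i}):
  psi_1 = theta_1 + phi_1 = -0.747 + (0.569) = -0.178
Right-hand sides:
  c_0 = sigma^2 (1 + theta_1 psi_1) = 3 * (1 + (-0.747)(-0.178)) = 3 * 1.132966 = 3.398898
  c_1 = sigma^2 theta_1 = 3 * (-0.747) = -2.241
  c_2 = 0
Equations for k = 0 and k = 1 (AR order 1):
  gamma(0) = phi_1 gamma(1) + c_0
  gamma(1) = phi_1 gamma(0) + c_1
Substituting the second into the first: gamma(0) (1 - phi_1^2) = c_0 + phi_1 c_1, so
  gamma(0) = (c_0 + phi_1 c_1) / (1 - phi_1^2) = (3.398898 + (0.569)(-2.241)) / (1 - (0.569)^2) = 2.123769 / 0.676239 = 3.14056.
  gamma(1) = phi_1 gamma(0) + c_1 = (0.569)(3.14056) + (-2.241) = -0.454021.
Therefore gamma(1) = -0.4540 (to 4 decimal places).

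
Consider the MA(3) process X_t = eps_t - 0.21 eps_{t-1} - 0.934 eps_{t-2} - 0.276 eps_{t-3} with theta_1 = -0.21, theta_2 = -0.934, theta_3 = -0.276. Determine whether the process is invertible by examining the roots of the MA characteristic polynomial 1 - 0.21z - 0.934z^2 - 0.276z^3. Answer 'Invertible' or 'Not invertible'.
\text{Not invertible}

The MA(q) characteristic polynomial is P(z) = 1 - 0.21z - 0.934z^2 - 0.276z^3.
Invertibility requires all roots to lie outside the unit circle, i.e. |z| > 1 for every root.
Degree 3: look for a simple real root z0 first, then factor out (1 - z/z0) and solve the remaining quadratic.
Testing z0 = -2.5: P(-2.5) = 1 + (-0.21)(-2.5) + (-0.934)(-2.5)^2 + (-0.276)(-2.5)^3
  = 1 + (0.525) + (-5.8375) + (4.3125) = 0.  So z_0 = -2.5 is a root, |z_0| = 2.5.
Divide out the factor (1 + 0.4 z) = (1 - z/z0) (since 1/z0 = -0.4):
  P(z) = (1 + 0.4 z)(1 + (-0.61) z + (-0.69) z^2)
  [check: z-coef -0.61 - (-0.4) = -0.21; z^2-coef -0.69 - (-0.4)(-0.61) = -0.934; z^3-coef -(-0.4)(-0.69) = -0.276.]
Remaining roots from the quadratic factor 1 + (-0.61) z + (-0.69) z^2:
  Set 1 + (-0.61) z + (-0.69) z^2 = 0, i.e. a z^2 + b z + c = 0 with a = -0.69, b = -0.61, c = 1.
  Discriminant D = b^2 - 4ac = (-0.61)^2 - 4*(-0.69)*1 = 0.3721 - (-2.76) = 3.1321.
  D >= 0, so the roots are real: z = (-b +/- sqrt(D)) / (2a) = (0.61 +/- 1.769774) / (-1.38).
    z_1 = (0.61 + 1.769774) / (-1.38) = -1.7245,   |z_1| = 1.7245.
    z_2 = (0.61 - 1.769774) / (-1.38) = 0.8404,   |z_2| = 0.8404.
Moduli of all roots: 2.5000, 1.7245, 0.8404.
All moduli strictly greater than 1? No.
Verdict: Not invertible.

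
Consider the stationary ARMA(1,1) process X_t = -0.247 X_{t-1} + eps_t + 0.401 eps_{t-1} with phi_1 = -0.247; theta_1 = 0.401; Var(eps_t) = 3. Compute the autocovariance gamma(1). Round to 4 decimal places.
\gamma(1) = 0.4433

Multiply the model equation by X_{t-k} and take expectations. With theta_0 = psi_0 = 1 and psi_j the MA(infinity) weights, this gives
  gamma(k) - sum_i phi_i gamma(k-i) = c_k,
  c_k = sigma^2 * sum_{j=k..q} theta_j psi_{j-k}   (c_k = 0 for k > q),
using gamma(-m) = gamma(m).
psi-weights needed (psi_j = theta_j + sum_i phi_i psi_{j-i}):
  psi_1 = theta_1 + phi_1 = 0.401 + (-0.247) = 0.154
Right-hand sides:
  c_0 = sigma^2 (1 + theta_1 psi_1) = 3 * (1 + (0.401)(0.154)) = 3 * 1.061754 = 3.185262
  c_1 = sigma^2 theta_1 = 3 * (0.401) = 1.203
  c_2 = 0
Equations for k = 0 and k = 1 (AR order 1):
  gamma(0) = phi_1 gamma(1) + c_0
  gamma(1) = phi_1 gamma(0) + c_1
Substituting the second into the first: gamma(0) (1 - phi_1^2) = c_0 + phi_1 c_1, so
  gamma(0) = (c_0 + phi_1 c_1) / (1 - phi_1^2) = (3.185262 + (-0.247)(1.203)) / (1 - (-0.247)^2) = 2.888121 / 0.938991 = 3.075771.
  gamma(1) = phi_1 gamma(0) + c_1 = (-0.247)(3.075771) + (1.203) = 0.443285.
Therefore gamma(1) = 0.4433 (to 4 decimal places).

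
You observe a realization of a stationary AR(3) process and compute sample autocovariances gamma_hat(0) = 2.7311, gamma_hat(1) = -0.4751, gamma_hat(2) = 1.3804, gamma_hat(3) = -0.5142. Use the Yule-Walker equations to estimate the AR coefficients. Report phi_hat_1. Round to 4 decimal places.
\hat\phi_{1} = -0.0500

The Yule-Walker equations for an AR(p) process read, in matrix form,
  Gamma_p phi = r_p,   with   (Gamma_p)_{ij} = gamma(|i - j|),
                       (r_p)_i = gamma(i),   i,j = 1..p.
Substitute the sample gammas (Toeplitz matrix and right-hand side of size 3):
  Gamma_p = [[2.7311, -0.4751, 1.3804], [-0.4751, 2.7311, -0.4751], [1.3804, -0.4751, 2.7311]]
  r_p     = [-0.4751, 1.3804, -0.5142]
Written out (R1..R3):
  (R1) 2.7311 phi_1 - 0.4751 phi_2 + 1.3804 phi_3 = -0.4751
  (R2) -0.4751 phi_1 + 2.7311 phi_2 - 0.4751 phi_3 = 1.3804
  (R3) 1.3804 phi_1 - 0.4751 phi_2 + 2.7311 phi_3 = -0.5142
Gaussian elimination:
  R2 <- R2 - (-0.4751/2.7311) R1 = R2 - (-0.173959) R1:  2.648452 phi_2 - 0.234967 phi_3 = 1.297752
  R3 <- R3 - (1.3804/2.7311) R1 = R3 - (0.505437) R1:  -0.234967 phi_2 + 2.033394 phi_3 = -0.274067
  R3 <- R3 - (-0.234967/2.648452) R2 = R3 - (-0.088719) R2:  2.012548 phi_3 = -0.158932
Back-substitution:
  phi_hat_3 = -0.158932 / 2.012548 = -0.078971
  phi_hat_2 = (1.297752 - (-0.234967)(-0.078971)) / 2.648452 = 0.482998
  phi_hat_1 = (-0.4751 - (-0.4751)(0.482998) - (1.3804)(-0.078971)) / 2.7311 = -0.050023
So phi_hat = [-0.0500, 0.4830, -0.0790].
Therefore phi_hat_1 = -0.0500.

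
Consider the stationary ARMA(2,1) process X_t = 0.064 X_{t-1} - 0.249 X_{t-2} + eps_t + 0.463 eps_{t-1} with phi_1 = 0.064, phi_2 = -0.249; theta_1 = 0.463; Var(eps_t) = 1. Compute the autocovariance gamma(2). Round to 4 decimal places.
\gamma(2) = -0.3077

Multiply the model equation by X_{t-k} and take expectations. With theta_0 = psi_0 = 1 and psi_j the MA(infinity) weights, this gives
  gamma(k) - sum_i phi_i gamma(k-i) = c_k,
  c_k = sigma^2 * sum_{j=k..q} theta_j psi_{j-k}   (c_k = 0 for k > q),
using gamma(-m) = gamma(m).
psi-weights needed (psi_j = theta_j + sum_i phi_i psi_{j-i}):
  psi_1 = theta_1 + phi_1 = 0.463 + (0.064) = 0.527
Right-hand sides:
  c_0 = sigma^2 (1 + theta_1 psi_1) = 1 * (1 + (0.463)(0.527)) = 1 * 1.244001 = 1.244001
  c_1 = sigma^2 theta_1 = 1 * (0.463) = 0.463
  c_2 = 0
Equations for k = 0, 1, 2 (AR order 2, c_2 = 0):
  (E0) gamma(0) = phi_1 gamma(1) + phi_2 gamma(2) + c_0
  (E1) gamma(1) = phi_1 gamma(0) + phi_2 gamma(1) + c_1
  (E2) gamma(2) = phi_1 gamma(1) + phi_2 gamma(0)
From (E1): gamma(1) = A gamma(0) + B with
  A = phi_1 / (1 - phi_2) = 0.064 / 1.249 = 0.051241,   B = c_1 / (1 - phi_2) = 0.463 / 1.249 = 0.370697.
Insert (E2) into (E0): gamma(0) (1 - phi_2^2) = phi_1 (1 + phi_2) gamma(1) + c_0.
  phi_1 (1 + phi_2) = (0.064)(0.751) = 0.048064,   1 - phi_2^2 = 0.937999.
Replace gamma(1) by A gamma(0) + B and collect gamma(0):
  gamma(0) [0.937999 - (0.048064)(0.051241)] = (0.048064)(0.370697) + 1.244001
  gamma(0) * 0.935536 = 1.261818
  gamma(0) = 1.261818 / 0.935536 = 1.348765.
  gamma(1) = A gamma(0) + B = (0.051241)(1.348765) + (0.370697) = 0.439809.
  gamma(2) = phi_1 gamma(1) + phi_2 gamma(0) = (0.064)(0.439809) + (-0.249)(1.348765) = -0.307695.
Therefore gamma(2) = -0.3077 (to 4 decimal places).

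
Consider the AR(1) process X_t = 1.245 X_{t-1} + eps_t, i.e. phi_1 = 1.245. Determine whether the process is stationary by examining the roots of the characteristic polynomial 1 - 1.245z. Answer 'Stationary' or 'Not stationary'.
\text{Not stationary}

The AR(p) characteristic polynomial is P(z) = 1 - 1.245z.
Stationarity requires all roots to lie outside the unit circle, i.e. |z| > 1 for every root.
This is linear in z: 1 + (-1.245) z = 0  =>  z = -1/(-1.245) = 0.803213,  |z| = 0.803213.
Moduli of all roots: 0.8032.
All moduli strictly greater than 1? No.
Verdict: Not stationary.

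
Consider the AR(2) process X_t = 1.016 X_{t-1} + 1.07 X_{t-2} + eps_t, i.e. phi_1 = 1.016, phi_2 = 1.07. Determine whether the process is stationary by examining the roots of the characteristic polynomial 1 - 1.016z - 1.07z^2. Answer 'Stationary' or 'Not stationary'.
\text{Not stationary}

The AR(p) characteristic polynomial is P(z) = 1 - 1.016z - 1.07z^2.
Stationarity requires all roots to lie outside the unit circle, i.e. |z| > 1 for every root.
Set 1 + (-1.016) z + (-1.07) z^2 = 0, i.e. a z^2 + b z + c = 0 with a = -1.07, b = -1.016, c = 1.
Discriminant D = b^2 - 4ac = (-1.016)^2 - 4*(-1.07)*1 = 1.032256 - (-4.28) = 5.312256.
D >= 0, so the roots are real: z = (-b +/- sqrt(D)) / (2a) = (1.016 +/- 2.304833) / (-2.14).
  z_1 = (1.016 + 2.304833) / (-2.14) = -1.5518,   |z_1| = 1.5518.
  z_2 = (1.016 - 2.304833) / (-2.14) = 0.6023,   |z_2| = 0.6023.
Moduli of all roots: 1.5518, 0.6023.
All moduli strictly greater than 1? No.
Verdict: Not stationary.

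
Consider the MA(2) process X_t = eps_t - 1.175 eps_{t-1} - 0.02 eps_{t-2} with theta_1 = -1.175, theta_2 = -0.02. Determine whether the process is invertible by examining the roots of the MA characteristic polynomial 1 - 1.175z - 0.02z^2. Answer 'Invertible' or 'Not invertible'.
\text{Not invertible}

The MA(q) characteristic polynomial is P(z) = 1 - 1.175z - 0.02z^2.
Invertibility requires all roots to lie outside the unit circle, i.e. |z| > 1 for every root.
Set 1 + (-1.175) z + (-0.02) z^2 = 0, i.e. a z^2 + b z + c = 0 with a = -0.02, b = -1.175, c = 1.
Discriminant D = b^2 - 4ac = (-1.175)^2 - 4*(-0.02)*1 = 1.380625 - (-0.08) = 1.460625.
D >= 0, so the roots are real: z = (-b +/- sqrt(D)) / (2a) = (1.175 +/- 1.208563) / (-0.04).
  z_1 = (1.175 + 1.208563) / (-0.04) = -59.5891,   |z_1| = 59.5891.
  z_2 = (1.175 - 1.208563) / (-0.04) = 0.8391,   |z_2| = 0.8391.
Moduli of all roots: 59.5891, 0.8391.
All moduli strictly greater than 1? No.
Verdict: Not invertible.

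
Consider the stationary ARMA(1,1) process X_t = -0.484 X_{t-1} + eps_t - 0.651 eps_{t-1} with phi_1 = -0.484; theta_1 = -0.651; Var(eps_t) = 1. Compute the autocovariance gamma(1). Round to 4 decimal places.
\gamma(1) = -1.9492

Multiply the model equation by X_{t-k} and take expectations. With theta_0 = psi_0 = 1 and psi_j the MA(infinity) weights, this gives
  gamma(k) - sum_i phi_i gamma(k-i) = c_k,
  c_k = sigma^2 * sum_{j=k..q} theta_j psi_{j-k}   (c_k = 0 for k > q),
using gamma(-m) = gamma(m).
psi-weights needed (psi_j = theta_j + sum_i phi_i psi_{j-i}):
  psi_1 = theta_1 + phi_1 = -0.651 + (-0.484) = -1.135
Right-hand sides:
  c_0 = sigma^2 (1 + theta_1 psi_1) = 1 * (1 + (-0.651)(-1.135)) = 1 * 1.738885 = 1.738885
  c_1 = sigma^2 theta_1 = 1 * (-0.651) = -0.651
  c_2 = 0
Equations for k = 0 and k = 1 (AR order 1):
  gamma(0) = phi_1 gamma(1) + c_0
  gamma(1) = phi_1 gamma(0) + c_1
Substituting the second into the first: gamma(0) (1 - phi_1^2) = c_0 + phi_1 c_1, so
  gamma(0) = (c_0 + phi_1 c_1) / (1 - phi_1^2) = (1.738885 + (-0.484)(-0.651)) / (1 - (-0.484)^2) = 2.053969 / 0.765744 = 2.682318.
  gamma(1) = phi_1 gamma(0) + c_1 = (-0.484)(2.682318) + (-0.651) = -1.949242.
Therefore gamma(1) = -1.9492 (to 4 decimal places).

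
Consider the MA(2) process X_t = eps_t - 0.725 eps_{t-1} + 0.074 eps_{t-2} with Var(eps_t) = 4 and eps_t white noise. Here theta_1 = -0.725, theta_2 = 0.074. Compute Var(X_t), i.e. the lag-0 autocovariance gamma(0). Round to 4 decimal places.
\gamma(0) = 6.1244

For an MA(q) process X_t = eps_t + sum_i theta_i eps_{t-i} with
Var(eps_t) = sigma^2, the variance is
  gamma(0) = sigma^2 * (1 + sum_i theta_i^2).
  sum_i theta_i^2 = (-0.725)^2 + (0.074)^2 = 0.525625 + 0.005476 = 0.531101.
  gamma(0) = 4 * (1 + 0.531101) = 4 * 1.531101 = 6.124404, which rounds to 6.1244.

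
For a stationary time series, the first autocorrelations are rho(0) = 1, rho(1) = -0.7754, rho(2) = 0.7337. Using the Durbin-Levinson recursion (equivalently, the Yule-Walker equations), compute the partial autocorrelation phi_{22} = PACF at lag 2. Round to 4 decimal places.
\phi_{22} = 0.3322

The PACF at lag k is phi_{kk}, the last component of the solution
to the Yule-Walker system G_k phi = r_k where
  (G_k)_{ij} = rho(|i - j|), (r_k)_i = rho(i), i,j = 1..k.
Equivalently, Durbin-Levinson gives phi_{kk} iteratively:
  phi_{11} = rho(1)
  phi_{kk} = [rho(k) - sum_{j=1..k-1} phi_{k-1,j} rho(k-j)]
            / [1 - sum_{j=1..k-1} phi_{k-1,j} rho(j)],
  phi_{k,j} = phi_{k-1,j} - phi_{kk} phi_{k-1,k-j},  j = 1..k-1.
Step k = 1:
  phi_11 = rho(1) = -0.7754.
Step k = 2:
  phi_22 = [rho(2) - phi_11 rho(1)] / [1 - phi_11 rho(1)] = [0.7337 - (-0.7754)(-0.7754)] / [1 - (-0.7754)(-0.7754)]
         = 0.13245484 / 0.39875484 = 0.3322.
Therefore phi_{22} = 0.3322.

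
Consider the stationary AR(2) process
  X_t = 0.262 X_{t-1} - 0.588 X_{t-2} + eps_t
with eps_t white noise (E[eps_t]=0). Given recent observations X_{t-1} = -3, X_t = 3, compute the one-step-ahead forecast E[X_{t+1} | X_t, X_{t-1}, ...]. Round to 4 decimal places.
E[X_{t+1} \mid \mathcal F_t] = 2.5500

For an AR(p) model X_t = c + sum_i phi_i X_{t-i} + eps_t, the
one-step-ahead conditional mean is
  E[X_{t+1} | X_t, ...] = c + sum_i phi_i X_{t+1-i}.
Substitute known values:
  E[X_{t+1} | ...] = (0.262) * (3) + (-0.588) * (-3)
                   = 2.5500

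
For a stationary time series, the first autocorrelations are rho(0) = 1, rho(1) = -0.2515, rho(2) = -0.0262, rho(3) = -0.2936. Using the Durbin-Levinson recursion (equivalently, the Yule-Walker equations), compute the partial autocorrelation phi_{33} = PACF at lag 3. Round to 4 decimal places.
\phi_{33} = -0.3500

The PACF at lag k is phi_{kk}, the last component of the solution
to the Yule-Walker system G_k phi = r_k where
  (G_k)_{ij} = rho(|i - j|), (r_k)_i = rho(i), i,j = 1..k.
Equivalently, Durbin-Levinson gives phi_{kk} iteratively:
  phi_{11} = rho(1)
  phi_{kk} = [rho(k) - sum_{j=1..k-1} phi_{k-1,j} rho(k-j)]
            / [1 - sum_{j=1..k-1} phi_{k-1,j} rho(j)],
  phi_{k,j} = phi_{k-1,j} - phi_{kk} phi_{k-1,k-j},  j = 1..k-1.
Step k = 1:
  phi_11 = rho(1) = -0.2515.
Step k = 2:
  phi_22 = [rho(2) - phi_11 rho(1)] / [1 - phi_11 rho(1)] = [-0.0262 - (-0.2515)(-0.2515)] / [1 - (-0.2515)(-0.2515)]
         = -0.08945225 / 0.93674775 = -0.095492.
  Update: phi_21 = phi_11 - phi_22 phi_11 = -0.2515 - (-0.095492)(-0.2515) = -0.275516.
Step k = 3:
  phi_33 = [rho(3) - phi_21 rho(2) - phi_22 rho(1)] / [1 - phi_21 rho(1) - phi_22 rho(2)]
    numerator   = -0.2936 - (-0.275516)(-0.0262) - (-0.095492)(-0.2515) = -0.32483486
    denominator = 1 - (-0.275516)(-0.2515) - (-0.095492)(-0.0262) = 0.92820574
  phi_33 = -0.32483486 / 0.92820574 = -0.35.
Therefore phi_{33} = -0.3500.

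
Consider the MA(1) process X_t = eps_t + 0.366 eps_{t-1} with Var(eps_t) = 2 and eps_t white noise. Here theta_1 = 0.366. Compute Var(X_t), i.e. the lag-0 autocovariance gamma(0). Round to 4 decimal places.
\gamma(0) = 2.2679

For an MA(q) process X_t = eps_t + sum_i theta_i eps_{t-i} with
Var(eps_t) = sigma^2, the variance is
  gamma(0) = sigma^2 * (1 + sum_i theta_i^2).
  sum_i theta_i^2 = (0.366)^2 = 0.133956.
  gamma(0) = 2 * (1 + 0.133956) = 2 * 1.133956 = 2.267912, which rounds to 2.2679.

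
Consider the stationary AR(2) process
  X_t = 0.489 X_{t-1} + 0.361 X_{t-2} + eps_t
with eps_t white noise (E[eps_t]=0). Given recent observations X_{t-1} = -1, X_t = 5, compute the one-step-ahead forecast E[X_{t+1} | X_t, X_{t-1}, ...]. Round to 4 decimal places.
E[X_{t+1} \mid \mathcal F_t] = 2.0840

For an AR(p) model X_t = c + sum_i phi_i X_{t-i} + eps_t, the
one-step-ahead conditional mean is
  E[X_{t+1} | X_t, ...] = c + sum_i phi_i X_{t+1-i}.
Substitute known values:
  E[X_{t+1} | ...] = (0.489) * (5) + (0.361) * (-1)
                   = 2.0840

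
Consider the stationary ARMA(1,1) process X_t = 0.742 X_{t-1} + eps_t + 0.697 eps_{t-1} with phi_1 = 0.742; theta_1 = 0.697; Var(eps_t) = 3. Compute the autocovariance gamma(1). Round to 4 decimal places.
\gamma(1) = 14.5730

Multiply the model equation by X_{t-k} and take expectations. With theta_0 = psi_0 = 1 and psi_j the MA(infinity) weights, this gives
  gamma(k) - sum_i phi_i gamma(k-i) = c_k,
  c_k = sigma^2 * sum_{j=k..q} theta_j psi_{j-k}   (c_k = 0 for k > q),
using gamma(-m) = gamma(m).
psi-weights needed (psi_j = theta_j + sum_i phi_i psi_{j-i}):
  psi_1 = theta_1 + phi_1 = 0.697 + (0.742) = 1.439
Right-hand sides:
  c_0 = sigma^2 (1 + theta_1 psi_1) = 3 * (1 + (0.697)(1.439)) = 3 * 2.002983 = 6.008949
  c_1 = sigma^2 theta_1 = 3 * (0.697) = 2.091
  c_2 = 0
Equations for k = 0 and k = 1 (AR order 1):
  gamma(0) = phi_1 gamma(1) + c_0
  gamma(1) = phi_1 gamma(0) + c_1
Substituting the second into the first: gamma(0) (1 - phi_1^2) = c_0 + phi_1 c_1, so
  gamma(0) = (c_0 + phi_1 c_1) / (1 - phi_1^2) = (6.008949 + (0.742)(2.091)) / (1 - (0.742)^2) = 7.560471 / 0.449436 = 16.82213.
  gamma(1) = phi_1 gamma(0) + c_1 = (0.742)(16.82213) + (2.091) = 14.573021.
Therefore gamma(1) = 14.5730 (to 4 decimal places).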